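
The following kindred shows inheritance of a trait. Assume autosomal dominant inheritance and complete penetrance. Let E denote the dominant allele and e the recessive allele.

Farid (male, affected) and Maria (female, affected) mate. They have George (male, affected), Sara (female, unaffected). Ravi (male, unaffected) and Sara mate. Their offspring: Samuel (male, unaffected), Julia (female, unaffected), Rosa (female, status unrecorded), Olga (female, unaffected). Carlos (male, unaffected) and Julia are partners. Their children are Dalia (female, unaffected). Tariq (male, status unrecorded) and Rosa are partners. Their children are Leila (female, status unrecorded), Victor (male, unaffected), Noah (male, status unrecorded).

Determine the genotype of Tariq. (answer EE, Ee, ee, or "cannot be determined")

cannot be determined

Tariq's phenotype is unrecorded, and no parent or child forces a single allele at both positions; consistent genotype assignments exist with Tariq as Ee or ee.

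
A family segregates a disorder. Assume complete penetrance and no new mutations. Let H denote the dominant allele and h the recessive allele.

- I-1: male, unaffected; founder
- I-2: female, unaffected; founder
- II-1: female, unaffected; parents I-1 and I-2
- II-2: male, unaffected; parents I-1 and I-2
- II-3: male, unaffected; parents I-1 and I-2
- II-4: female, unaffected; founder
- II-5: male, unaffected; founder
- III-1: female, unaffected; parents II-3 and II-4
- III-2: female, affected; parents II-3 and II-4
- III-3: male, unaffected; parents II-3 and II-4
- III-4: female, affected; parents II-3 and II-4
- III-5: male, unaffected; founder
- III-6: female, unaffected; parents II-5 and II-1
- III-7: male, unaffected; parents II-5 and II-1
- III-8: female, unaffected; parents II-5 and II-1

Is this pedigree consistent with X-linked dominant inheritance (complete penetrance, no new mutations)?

Under X-linked dominant, III-2 (affected, female) cannot arise from II-3 (unaffected) × II-4 (unaffected).

No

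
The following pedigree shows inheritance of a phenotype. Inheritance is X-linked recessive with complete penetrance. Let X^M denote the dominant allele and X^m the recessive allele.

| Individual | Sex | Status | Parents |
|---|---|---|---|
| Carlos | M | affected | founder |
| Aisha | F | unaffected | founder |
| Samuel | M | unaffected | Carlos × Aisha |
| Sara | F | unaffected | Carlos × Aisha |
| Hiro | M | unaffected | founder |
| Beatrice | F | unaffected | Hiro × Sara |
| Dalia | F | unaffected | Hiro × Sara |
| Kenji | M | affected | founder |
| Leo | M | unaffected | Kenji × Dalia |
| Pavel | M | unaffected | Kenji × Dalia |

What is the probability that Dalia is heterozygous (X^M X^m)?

Hiro is unaffected, so Hiro is X^M Y.
Sara is unaffected so carries M and received m from Carlos (X^m Y), so Sara is X^M X^m.
Their cross gives offspring ratios 1/2 X^M X^M : 1/2 X^M X^m. Conditioning on Dalia being unaffected, P(X^M X^m) = 1/2 / 1 = 1/2 before taking Dalia's own offspring into account.
Kenji is affected, so Kenji is X^m Y.
Now use Dalia's offspring. Probability of each recorded status — unaffected son Leo: 1/2 if Dalia is X^M X^m, 1 if X^M X^M; unaffected son Pavel: 1/2 if Dalia is X^M X^m, 1 if X^M X^M.
Bayes: P(X^M X^m) = 1/2·1/4 / (1/2·1/4 + 1/2·1) = 1/5.

1/5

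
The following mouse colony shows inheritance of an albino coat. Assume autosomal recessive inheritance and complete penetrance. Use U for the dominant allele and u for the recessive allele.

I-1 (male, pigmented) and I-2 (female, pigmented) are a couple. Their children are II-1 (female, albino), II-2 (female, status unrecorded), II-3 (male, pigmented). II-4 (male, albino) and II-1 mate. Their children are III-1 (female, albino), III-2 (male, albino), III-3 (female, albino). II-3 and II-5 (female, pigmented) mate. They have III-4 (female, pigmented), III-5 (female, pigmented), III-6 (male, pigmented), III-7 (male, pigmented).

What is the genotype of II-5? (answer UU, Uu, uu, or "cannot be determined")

II-5's phenotype allows UU or Uu, and no parent or child forces a single allele at both positions; consistent genotype assignments exist with II-5 as UU or Uu.

cannot be determined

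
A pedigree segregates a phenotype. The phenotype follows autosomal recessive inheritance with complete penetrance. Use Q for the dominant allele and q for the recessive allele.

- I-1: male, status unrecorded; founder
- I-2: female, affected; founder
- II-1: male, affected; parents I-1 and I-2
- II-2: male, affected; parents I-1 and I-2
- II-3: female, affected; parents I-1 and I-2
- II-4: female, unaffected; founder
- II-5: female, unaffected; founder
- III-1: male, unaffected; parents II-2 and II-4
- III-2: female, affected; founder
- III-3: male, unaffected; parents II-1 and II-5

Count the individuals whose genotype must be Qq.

Obligate heterozygotes: III-1 is unaffected so carries Q and received q from II-2 (qq), so III-1 is Qq; III-3 is unaffected so carries Q and received q from II-1 (qq), so III-3 is Qq.
Every other individual is either homozygous by phenotype or has at least one consistent homozygous assignment, so the count is 2.

2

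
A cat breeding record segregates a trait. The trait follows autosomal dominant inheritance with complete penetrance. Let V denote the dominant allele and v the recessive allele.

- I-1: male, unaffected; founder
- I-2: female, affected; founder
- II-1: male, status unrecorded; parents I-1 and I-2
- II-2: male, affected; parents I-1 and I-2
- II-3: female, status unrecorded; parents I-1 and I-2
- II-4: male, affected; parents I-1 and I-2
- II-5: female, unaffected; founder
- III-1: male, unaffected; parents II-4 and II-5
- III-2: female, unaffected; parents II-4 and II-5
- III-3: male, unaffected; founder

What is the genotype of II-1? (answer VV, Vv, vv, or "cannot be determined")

cannot be determined

II-1's phenotype is unrecorded, and no parent or child forces a single allele at both positions; consistent genotype assignments exist with II-1 as Vv or vv.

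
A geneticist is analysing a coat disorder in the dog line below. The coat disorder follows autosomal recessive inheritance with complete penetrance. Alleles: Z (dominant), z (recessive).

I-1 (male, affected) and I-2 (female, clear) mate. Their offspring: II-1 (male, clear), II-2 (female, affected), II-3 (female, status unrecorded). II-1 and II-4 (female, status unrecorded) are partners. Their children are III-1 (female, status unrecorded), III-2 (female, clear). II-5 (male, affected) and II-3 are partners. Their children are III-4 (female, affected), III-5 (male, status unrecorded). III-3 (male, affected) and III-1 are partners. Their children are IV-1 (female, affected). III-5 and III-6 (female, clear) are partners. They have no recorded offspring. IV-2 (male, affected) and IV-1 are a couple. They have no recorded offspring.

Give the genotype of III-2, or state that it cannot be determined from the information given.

cannot be determined

III-2's phenotype allows ZZ or Zz, and no parent or child forces a single allele at both positions; consistent genotype assignments exist with III-2 as ZZ or Zz.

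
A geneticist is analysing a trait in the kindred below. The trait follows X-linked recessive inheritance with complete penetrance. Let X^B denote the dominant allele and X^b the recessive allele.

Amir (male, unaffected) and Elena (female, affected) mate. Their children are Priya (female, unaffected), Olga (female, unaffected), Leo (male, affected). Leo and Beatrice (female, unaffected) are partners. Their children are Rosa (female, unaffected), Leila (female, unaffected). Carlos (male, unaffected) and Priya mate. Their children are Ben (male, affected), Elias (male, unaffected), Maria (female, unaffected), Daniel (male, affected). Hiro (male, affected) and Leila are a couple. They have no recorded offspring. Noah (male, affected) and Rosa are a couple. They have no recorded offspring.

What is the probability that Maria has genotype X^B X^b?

Carlos is unaffected, so Carlos is X^B Y.
Priya is unaffected so carries B and received b from Elena (X^b X^b), so Priya is X^B X^b.
Their cross gives offspring ratios 1/2 X^B X^B : 1/2 X^B X^b. Conditioning on Maria being unaffected, P(X^B X^b) = 1/2 / 1 = 1/2.

1/2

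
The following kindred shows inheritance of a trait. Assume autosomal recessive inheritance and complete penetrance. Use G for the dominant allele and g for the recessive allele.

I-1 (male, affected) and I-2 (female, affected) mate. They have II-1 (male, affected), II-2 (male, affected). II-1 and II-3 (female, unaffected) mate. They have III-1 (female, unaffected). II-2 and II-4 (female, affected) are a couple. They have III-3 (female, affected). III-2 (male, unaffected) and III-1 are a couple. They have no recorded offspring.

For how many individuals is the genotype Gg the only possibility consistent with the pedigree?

1

Obligate heterozygotes: III-1 is unaffected so carries G and received g from II-1 (gg), so III-1 is Gg.
Every other individual is either homozygous by phenotype or has at least one consistent homozygous assignment, so the count is 1.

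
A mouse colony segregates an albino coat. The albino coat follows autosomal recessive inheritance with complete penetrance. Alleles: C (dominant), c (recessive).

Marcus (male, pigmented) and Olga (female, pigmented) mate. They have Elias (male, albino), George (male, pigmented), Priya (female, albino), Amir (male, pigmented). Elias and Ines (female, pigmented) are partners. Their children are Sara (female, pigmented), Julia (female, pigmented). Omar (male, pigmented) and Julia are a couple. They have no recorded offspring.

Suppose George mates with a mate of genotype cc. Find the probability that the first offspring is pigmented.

2/3

Marcus is pigmented so carries C and passed c to Elias (cc), so Marcus is Cc.
Olga is pigmented so carries C and passed c to Elias (cc), so Olga is Cc.
George is a pigmented offspring of Marcus (Cc) × Olga (Cc), whose cross gives 1/4 CC : 1/2 Cc : 1/4 cc; conditioning on being pigmented, George is CC with probability 1/3, Cc with probability 2/3.
Summing over parental genotype combinations, P(offspring is pigmented) = 1/3·1 + 2/3·1/2 = 2/3.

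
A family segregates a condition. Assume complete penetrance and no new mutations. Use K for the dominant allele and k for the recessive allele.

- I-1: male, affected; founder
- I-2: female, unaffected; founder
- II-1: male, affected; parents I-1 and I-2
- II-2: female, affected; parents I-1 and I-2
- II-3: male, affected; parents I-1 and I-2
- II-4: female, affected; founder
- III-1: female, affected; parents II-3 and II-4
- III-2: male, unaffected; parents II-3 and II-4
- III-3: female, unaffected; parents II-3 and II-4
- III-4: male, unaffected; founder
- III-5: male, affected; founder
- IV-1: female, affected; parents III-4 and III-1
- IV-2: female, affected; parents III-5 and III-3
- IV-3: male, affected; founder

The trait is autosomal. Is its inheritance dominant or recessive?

II-3 and II-4 are both affected yet have an unaffected child III-2. Under a recessive model two affected parents are homozygous and every child would be affected, so the trait cannot be recessive.

dominant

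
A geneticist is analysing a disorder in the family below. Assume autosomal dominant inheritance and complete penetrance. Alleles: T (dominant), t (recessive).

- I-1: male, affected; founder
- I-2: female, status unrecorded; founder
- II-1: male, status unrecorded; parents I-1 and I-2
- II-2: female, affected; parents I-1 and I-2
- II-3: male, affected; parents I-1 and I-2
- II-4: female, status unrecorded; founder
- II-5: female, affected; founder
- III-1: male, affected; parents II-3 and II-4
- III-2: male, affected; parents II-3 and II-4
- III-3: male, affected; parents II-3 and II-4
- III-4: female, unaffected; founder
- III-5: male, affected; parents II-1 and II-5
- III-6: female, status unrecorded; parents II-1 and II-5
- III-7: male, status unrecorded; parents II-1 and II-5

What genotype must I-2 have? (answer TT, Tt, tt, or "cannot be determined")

cannot be determined

I-2's phenotype is unrecorded, and no parent or child forces a single allele at both positions; consistent genotype assignments exist with I-2 as TT or Tt or tt.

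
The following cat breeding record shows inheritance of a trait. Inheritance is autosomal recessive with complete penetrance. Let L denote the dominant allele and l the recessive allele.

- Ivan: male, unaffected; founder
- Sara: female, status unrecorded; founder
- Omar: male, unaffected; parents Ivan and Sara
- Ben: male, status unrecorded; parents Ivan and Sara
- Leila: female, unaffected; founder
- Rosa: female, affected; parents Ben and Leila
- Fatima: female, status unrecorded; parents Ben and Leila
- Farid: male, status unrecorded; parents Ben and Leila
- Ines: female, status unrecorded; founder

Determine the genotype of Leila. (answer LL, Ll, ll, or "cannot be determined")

Ll

From phenotype alone, Leila is LL or Ll.
Leila is unaffected so carries L and passed l to Rosa (ll), so Leila is Ll.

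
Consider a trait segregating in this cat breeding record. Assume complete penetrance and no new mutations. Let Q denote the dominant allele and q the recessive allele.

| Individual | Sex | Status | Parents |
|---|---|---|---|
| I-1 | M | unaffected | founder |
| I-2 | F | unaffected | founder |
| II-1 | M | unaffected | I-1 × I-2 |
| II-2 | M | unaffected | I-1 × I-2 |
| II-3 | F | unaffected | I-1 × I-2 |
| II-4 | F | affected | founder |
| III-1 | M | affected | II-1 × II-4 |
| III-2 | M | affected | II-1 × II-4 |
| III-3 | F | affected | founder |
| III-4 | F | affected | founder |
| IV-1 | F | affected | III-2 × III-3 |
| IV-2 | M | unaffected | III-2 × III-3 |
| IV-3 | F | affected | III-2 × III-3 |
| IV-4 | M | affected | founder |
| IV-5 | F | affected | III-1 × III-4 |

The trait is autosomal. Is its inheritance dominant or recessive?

III-2 and III-3 are both affected yet have an unaffected child IV-2. Under a recessive model two affected parents are homozygous and every child would be affected, so the trait cannot be recessive.

dominant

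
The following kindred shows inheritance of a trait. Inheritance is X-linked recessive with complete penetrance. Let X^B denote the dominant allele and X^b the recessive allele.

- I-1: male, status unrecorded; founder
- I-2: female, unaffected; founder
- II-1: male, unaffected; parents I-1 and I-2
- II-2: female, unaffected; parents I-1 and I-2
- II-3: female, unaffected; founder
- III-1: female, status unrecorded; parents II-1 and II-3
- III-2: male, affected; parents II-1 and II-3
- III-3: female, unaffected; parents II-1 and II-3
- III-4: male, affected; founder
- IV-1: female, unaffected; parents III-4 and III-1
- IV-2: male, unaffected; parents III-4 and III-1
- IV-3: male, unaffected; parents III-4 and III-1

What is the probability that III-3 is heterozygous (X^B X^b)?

II-1 is unaffected, so II-1 is X^B Y.
II-3 is unaffected so carries B and passed b to III-2 (X^b Y), so II-3 is X^B X^b.
Their cross gives offspring ratios 1/2 X^B X^B : 1/2 X^B X^b. Conditioning on III-3 being unaffected, P(X^B X^b) = 1/2 / 1 = 1/2.

1/2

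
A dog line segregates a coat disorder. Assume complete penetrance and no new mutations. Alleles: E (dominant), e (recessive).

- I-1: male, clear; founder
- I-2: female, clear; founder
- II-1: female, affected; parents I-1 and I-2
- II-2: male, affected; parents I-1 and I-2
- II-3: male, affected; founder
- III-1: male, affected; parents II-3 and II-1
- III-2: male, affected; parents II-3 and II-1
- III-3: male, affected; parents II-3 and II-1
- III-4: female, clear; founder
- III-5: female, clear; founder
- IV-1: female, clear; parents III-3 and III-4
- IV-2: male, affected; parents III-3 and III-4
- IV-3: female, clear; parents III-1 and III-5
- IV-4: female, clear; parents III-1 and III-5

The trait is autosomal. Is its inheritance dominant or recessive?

recessive

I-1 and I-2 are both clear yet have an affected child II-1. Under dominance, an affected child requires at least one affected parent, so the trait cannot be dominant.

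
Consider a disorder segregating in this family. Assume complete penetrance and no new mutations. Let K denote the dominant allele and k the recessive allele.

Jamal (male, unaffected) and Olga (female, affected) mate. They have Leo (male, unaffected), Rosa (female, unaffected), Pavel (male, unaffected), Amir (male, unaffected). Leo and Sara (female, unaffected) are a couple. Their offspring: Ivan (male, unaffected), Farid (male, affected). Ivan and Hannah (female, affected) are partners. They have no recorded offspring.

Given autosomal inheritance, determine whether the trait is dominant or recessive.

Leo and Sara are both unaffected yet have an affected child Farid. Under dominance, an affected child requires at least one affected parent, so the trait cannot be dominant.

recessive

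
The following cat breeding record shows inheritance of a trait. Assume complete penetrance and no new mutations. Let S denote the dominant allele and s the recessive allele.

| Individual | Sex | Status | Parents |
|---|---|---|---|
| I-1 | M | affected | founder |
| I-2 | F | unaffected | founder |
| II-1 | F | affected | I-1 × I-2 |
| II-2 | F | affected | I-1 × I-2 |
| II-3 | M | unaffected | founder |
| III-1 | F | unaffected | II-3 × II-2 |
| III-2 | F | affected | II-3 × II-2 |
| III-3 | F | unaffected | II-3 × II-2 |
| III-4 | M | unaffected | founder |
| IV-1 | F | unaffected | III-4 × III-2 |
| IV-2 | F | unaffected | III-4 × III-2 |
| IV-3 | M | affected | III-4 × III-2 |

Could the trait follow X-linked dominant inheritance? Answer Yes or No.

A consistent assignment under X-linked dominant exists: I-1 X^S Y, I-2 X^s X^s, II-1 X^S X^s, II-2 X^S X^s, II-3 X^s Y, III-1 X^s X^s, III-2 X^S X^s, III-3 X^s X^s, III-4 X^s Y, IV-1 X^s X^s, IV-2 X^s X^s, IV-3 X^S Y.
In this assignment every recorded phenotype matches its genotype and every non-founder's genotype is obtainable from its parents' genotypes, so the pedigree is consistent.

Yes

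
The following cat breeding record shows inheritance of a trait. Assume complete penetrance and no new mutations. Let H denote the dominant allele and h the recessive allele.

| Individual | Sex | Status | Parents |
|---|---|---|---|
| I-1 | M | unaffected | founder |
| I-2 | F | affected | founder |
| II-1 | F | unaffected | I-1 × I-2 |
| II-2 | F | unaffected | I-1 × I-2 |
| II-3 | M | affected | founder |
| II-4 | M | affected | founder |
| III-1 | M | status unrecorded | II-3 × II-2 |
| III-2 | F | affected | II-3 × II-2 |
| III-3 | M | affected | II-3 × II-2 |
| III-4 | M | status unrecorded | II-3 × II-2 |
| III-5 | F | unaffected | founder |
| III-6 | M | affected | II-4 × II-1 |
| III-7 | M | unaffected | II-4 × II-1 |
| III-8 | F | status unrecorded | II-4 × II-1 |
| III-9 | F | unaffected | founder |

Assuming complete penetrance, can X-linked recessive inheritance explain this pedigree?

A consistent assignment under X-linked recessive exists: I-1 X^H Y, I-2 X^h X^h, II-1 X^H X^h, II-2 X^H X^h, II-3 X^h Y, II-4 X^h Y, III-1 X^H Y, III-2 X^h X^h, III-3 X^h Y, III-4 X^H Y, III-5 X^H X^H, III-6 X^h Y, III-7 X^H Y, III-8 X^H X^h, III-9 X^H X^H.
In this assignment every recorded phenotype matches its genotype and every non-founder's genotype is obtainable from its parents' genotypes, so the pedigree is consistent.

Yes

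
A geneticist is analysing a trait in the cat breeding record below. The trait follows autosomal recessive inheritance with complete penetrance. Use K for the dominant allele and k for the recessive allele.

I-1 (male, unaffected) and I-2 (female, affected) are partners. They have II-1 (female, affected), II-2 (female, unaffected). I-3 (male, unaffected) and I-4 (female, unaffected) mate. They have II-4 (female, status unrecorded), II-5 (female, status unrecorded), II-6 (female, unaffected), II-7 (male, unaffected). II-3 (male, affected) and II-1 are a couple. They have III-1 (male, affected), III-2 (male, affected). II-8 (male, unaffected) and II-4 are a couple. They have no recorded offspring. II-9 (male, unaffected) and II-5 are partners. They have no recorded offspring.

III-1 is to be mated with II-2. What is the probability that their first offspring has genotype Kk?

III-1 is affected, so III-1 is kk.
II-2 is unaffected so carries K and received k from I-2 (kk), so II-2 is Kk.
The cross gives 1/2 Kk : 1/2 kk, so P(offspring has genotype Kk) = 1/2.

1/2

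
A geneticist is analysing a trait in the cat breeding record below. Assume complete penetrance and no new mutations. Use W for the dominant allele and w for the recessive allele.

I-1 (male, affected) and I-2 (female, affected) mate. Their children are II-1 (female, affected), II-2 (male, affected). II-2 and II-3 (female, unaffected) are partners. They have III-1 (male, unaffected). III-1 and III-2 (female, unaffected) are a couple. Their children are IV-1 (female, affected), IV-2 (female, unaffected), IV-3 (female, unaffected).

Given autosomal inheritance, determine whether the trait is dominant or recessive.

recessive

III-1 and III-2 are both unaffected yet have an affected child IV-1. Under dominance, an affected child requires at least one affected parent, so the trait cannot be dominant.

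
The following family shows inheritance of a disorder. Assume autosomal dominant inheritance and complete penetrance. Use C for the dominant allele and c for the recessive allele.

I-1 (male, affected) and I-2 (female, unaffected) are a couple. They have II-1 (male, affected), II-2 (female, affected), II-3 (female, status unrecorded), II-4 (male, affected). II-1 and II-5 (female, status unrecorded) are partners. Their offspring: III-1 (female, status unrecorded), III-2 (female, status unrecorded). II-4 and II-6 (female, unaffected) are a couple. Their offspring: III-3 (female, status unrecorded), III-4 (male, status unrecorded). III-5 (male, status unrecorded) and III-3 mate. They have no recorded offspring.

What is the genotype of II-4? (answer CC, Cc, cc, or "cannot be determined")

From phenotype alone, II-4 is CC or Cc.
II-4 is affected so carries C and received c from I-2 (cc), so II-4 is Cc.

Cc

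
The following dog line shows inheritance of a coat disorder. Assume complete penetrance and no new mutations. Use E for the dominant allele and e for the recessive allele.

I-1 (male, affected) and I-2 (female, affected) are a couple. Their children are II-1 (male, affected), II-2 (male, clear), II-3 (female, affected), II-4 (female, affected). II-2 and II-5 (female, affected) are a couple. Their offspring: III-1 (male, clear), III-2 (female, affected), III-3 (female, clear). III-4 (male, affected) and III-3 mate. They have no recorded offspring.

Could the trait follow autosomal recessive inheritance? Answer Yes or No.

No

Under autosomal recessive, II-2 (clear, male) cannot arise from I-1 (affected) × I-2 (affected).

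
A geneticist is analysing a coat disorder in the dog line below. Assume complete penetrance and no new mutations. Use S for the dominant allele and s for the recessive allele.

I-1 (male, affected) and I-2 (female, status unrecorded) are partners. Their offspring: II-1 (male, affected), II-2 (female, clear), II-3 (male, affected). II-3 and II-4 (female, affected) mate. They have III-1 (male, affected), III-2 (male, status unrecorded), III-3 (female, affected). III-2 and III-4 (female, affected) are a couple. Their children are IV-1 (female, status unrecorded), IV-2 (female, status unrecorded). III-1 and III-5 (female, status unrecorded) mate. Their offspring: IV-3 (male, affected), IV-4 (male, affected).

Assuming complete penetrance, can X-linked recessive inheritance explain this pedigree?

Yes

A consistent assignment under X-linked recessive exists: I-1 X^s Y, I-2 X^S X^s, II-1 X^s Y, II-2 X^S X^s, II-3 X^s Y, II-4 X^s X^s, III-1 X^s Y, III-2 X^s Y, III-3 X^s X^s, III-4 X^s X^s, III-5 X^S X^s, IV-1 X^s X^s, IV-2 X^s X^s, IV-3 X^s Y, IV-4 X^s Y.
In this assignment every recorded phenotype matches its genotype and every non-founder's genotype is obtainable from its parents' genotypes, so the pedigree is consistent.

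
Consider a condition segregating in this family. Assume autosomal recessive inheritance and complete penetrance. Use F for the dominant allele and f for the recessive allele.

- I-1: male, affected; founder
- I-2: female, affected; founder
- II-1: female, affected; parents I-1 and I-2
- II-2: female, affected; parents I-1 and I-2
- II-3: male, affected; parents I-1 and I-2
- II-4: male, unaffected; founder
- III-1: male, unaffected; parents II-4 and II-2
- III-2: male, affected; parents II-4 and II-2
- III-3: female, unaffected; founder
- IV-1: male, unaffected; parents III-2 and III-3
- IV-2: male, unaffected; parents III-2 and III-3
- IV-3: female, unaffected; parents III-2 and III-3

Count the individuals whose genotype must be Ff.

Obligate heterozygotes: II-4 is unaffected so carries F and passed f to III-2 (ff), so II-4 is Ff; III-1 is unaffected so carries F and received f from II-2 (ff), so III-1 is Ff; IV-1 is unaffected so carries F and received f from III-2 (ff), so IV-1 is Ff; IV-2 is unaffected so carries F and received f from III-2 (ff), so IV-2 is Ff; IV-3 is unaffected so carries F and received f from III-2 (ff), so IV-3 is Ff.
Every other individual is either homozygous by phenotype or has at least one consistent homozygous assignment, so the count is 5.

5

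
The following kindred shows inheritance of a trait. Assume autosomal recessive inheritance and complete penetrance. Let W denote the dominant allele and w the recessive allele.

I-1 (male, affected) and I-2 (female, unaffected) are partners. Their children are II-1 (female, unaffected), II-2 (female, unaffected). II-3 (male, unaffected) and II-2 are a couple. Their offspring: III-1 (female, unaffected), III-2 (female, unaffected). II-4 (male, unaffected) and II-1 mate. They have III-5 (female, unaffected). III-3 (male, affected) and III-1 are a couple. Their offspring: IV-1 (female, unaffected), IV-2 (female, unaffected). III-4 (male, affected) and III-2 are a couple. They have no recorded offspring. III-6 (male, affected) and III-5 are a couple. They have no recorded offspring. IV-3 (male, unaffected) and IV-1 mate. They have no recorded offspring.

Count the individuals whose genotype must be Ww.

4

Obligate heterozygotes: II-1 is unaffected so carries W and received w from I-1 (ww), so II-1 is Ww; II-2 is unaffected so carries W and received w from I-1 (ww), so II-2 is Ww; IV-1 is unaffected so carries W and received w from III-3 (ww), so IV-1 is Ww; IV-2 is unaffected so carries W and received w from III-3 (ww), so IV-2 is Ww.
Every other individual is either homozygous by phenotype or has at least one consistent homozygous assignment, so the count is 4.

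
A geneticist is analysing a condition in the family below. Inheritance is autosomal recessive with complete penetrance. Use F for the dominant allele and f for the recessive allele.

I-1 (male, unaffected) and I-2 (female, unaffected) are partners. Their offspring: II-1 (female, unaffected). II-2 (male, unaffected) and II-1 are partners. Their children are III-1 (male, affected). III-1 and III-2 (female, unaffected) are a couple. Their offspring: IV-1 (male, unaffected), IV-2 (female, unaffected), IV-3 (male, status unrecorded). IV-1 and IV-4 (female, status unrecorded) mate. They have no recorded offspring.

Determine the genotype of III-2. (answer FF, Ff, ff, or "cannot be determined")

III-2's phenotype allows FF or Ff, and no parent or child forces a single allele at both positions; consistent genotype assignments exist with III-2 as FF or Ff.

cannot be determined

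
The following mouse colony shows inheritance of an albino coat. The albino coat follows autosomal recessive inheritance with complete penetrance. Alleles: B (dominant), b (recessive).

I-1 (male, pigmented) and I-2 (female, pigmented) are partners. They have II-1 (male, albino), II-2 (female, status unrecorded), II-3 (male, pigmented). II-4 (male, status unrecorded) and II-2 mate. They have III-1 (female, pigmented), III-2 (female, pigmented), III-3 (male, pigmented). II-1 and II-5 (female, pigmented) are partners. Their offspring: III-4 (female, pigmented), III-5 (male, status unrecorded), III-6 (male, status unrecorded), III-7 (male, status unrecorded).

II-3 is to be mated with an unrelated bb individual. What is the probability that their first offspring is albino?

1/3

I-1 is pigmented so carries B and passed b to II-1 (bb), so I-1 is Bb.
I-2 is pigmented so carries B and passed b to II-1 (bb), so I-2 is Bb.
II-3 is a pigmented offspring of I-1 (Bb) × I-2 (Bb), whose cross gives 1/4 BB : 1/2 Bb : 1/4 bb; conditioning on being pigmented, II-3 is BB with probability 1/3, Bb with probability 2/3.
Summing over parental genotype combinations, P(offspring is albino) = 2/3·1/2 = 1/3.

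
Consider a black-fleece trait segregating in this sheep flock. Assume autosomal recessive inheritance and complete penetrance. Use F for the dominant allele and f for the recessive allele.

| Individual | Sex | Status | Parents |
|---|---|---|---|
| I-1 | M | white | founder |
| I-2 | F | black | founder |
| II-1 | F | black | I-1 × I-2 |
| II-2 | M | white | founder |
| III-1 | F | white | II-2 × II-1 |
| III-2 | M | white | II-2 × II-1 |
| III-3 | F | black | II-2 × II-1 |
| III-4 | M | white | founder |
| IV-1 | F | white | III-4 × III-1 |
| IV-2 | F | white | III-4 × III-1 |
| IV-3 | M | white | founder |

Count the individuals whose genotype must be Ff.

Obligate heterozygotes: I-1 is white so carries F and passed f to II-1 (ff), so I-1 is Ff; II-2 is white so carries F and passed f to III-3 (ff), so II-2 is Ff; III-1 is white so carries F and received f from II-1 (ff), so III-1 is Ff; III-2 is white so carries F and received f from II-1 (ff), so III-2 is Ff.
Every other individual is either homozygous by phenotype or has at least one consistent homozygous assignment, so the count is 4.

4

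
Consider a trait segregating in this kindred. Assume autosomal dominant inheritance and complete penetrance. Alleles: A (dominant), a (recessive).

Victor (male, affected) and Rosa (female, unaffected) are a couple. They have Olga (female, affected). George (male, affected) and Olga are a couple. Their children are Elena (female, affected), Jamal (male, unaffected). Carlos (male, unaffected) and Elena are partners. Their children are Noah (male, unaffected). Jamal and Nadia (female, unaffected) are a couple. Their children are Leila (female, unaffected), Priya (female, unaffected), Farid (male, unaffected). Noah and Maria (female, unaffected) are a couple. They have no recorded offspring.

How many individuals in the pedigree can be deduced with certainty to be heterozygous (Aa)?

Obligate heterozygotes: Olga is affected so carries A and received a from Rosa (aa), so Olga is Aa; George is affected so carries A and passed a to Jamal (aa), so George is Aa; Elena is affected so carries A and passed a to Noah (aa), so Elena is Aa.
Every other individual is either homozygous by phenotype or has at least one consistent homozygous assignment, so the count is 3.

3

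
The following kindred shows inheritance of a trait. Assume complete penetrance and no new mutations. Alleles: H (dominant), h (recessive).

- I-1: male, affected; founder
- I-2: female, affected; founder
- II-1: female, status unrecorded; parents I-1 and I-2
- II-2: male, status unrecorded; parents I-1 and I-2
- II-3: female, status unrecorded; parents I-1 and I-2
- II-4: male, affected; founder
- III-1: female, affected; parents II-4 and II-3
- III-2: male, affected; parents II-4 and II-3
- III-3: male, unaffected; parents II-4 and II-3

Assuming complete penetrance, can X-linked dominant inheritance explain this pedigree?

Yes

A consistent assignment under X-linked dominant exists: I-1 X^H Y, I-2 X^H X^h, II-1 X^H X^H, II-2 X^H Y, II-3 X^H X^h, II-4 X^H Y, III-1 X^H X^H, III-2 X^H Y, III-3 X^h Y.
In this assignment every recorded phenotype matches its genotype and every non-founder's genotype is obtainable from its parents' genotypes, so the pedigree is consistent.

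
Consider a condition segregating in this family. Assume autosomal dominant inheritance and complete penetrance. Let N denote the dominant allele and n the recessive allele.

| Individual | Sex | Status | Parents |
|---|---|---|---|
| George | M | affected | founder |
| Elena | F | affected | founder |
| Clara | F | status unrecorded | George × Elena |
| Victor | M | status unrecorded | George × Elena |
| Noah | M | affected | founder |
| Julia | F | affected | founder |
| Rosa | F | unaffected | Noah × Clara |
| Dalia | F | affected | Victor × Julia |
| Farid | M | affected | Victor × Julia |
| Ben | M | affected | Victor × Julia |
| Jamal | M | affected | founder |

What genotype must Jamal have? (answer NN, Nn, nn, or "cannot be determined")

Jamal's phenotype allows NN or Nn, and no parent or child forces a single allele at both positions; consistent genotype assignments exist with Jamal as NN or Nn.

cannot be determined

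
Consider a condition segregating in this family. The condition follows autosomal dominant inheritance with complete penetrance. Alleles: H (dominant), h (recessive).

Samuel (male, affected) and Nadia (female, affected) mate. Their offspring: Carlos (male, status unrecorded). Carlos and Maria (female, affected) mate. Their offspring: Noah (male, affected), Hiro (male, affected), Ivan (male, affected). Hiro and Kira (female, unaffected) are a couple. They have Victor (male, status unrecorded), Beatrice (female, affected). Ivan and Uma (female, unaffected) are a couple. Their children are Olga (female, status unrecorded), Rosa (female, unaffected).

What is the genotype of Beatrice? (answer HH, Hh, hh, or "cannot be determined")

From phenotype alone, Beatrice is HH or Hh.
Beatrice is affected so carries H and received h from Kira (hh), so Beatrice is Hh.

Hh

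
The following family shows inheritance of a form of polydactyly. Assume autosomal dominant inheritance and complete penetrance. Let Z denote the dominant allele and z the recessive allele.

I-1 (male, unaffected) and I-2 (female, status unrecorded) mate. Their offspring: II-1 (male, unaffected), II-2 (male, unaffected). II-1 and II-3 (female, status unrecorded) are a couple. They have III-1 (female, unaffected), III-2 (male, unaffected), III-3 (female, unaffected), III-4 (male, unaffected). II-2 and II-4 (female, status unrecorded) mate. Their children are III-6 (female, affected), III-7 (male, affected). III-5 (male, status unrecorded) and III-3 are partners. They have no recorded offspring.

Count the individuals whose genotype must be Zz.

Obligate heterozygotes: III-6 is affected so carries Z and received z from II-2 (zz), so III-6 is Zz; III-7 is affected so carries Z and received z from II-2 (zz), so III-7 is Zz.
Every other individual is either homozygous by phenotype or has at least one consistent homozygous assignment, so the count is 2.

2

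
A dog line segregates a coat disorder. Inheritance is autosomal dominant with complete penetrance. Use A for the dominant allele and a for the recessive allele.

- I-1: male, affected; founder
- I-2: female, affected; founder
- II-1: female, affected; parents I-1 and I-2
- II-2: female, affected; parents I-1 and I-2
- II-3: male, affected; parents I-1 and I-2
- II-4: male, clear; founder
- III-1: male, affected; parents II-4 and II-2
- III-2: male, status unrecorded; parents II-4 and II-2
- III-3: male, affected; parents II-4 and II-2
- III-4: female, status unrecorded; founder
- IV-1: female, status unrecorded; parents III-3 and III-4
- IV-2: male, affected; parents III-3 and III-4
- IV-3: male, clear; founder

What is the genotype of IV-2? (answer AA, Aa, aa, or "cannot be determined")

IV-2's phenotype allows AA or Aa, and no parent or child forces a single allele at both positions; consistent genotype assignments exist with IV-2 as AA or Aa.

cannot be determined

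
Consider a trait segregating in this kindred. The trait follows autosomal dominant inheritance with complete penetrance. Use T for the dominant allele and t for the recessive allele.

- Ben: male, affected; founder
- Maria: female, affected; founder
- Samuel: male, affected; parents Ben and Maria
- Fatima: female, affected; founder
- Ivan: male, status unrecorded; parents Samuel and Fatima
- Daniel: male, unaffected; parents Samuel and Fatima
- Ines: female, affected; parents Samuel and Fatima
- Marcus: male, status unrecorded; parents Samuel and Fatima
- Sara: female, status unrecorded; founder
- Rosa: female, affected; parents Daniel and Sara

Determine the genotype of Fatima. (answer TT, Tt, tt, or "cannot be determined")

Tt

From phenotype alone, Fatima is TT or Tt.
Fatima is affected so carries T and passed t to Daniel (tt), so Fatima is Tt.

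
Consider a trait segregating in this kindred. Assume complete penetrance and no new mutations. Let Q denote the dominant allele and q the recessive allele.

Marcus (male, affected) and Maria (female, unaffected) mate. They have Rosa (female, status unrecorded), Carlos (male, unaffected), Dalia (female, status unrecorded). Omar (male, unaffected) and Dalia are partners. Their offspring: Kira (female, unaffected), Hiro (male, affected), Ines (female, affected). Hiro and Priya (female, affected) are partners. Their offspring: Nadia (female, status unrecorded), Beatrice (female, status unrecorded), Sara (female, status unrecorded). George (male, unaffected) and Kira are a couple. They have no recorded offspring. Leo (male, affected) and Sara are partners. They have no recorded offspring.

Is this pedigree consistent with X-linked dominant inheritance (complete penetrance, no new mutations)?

A consistent assignment under X-linked dominant exists: Marcus X^Q Y, Maria X^q X^q, Rosa X^Q X^q, Carlos X^q Y, Dalia X^Q X^q, Omar X^q Y, Kira X^q X^q, Hiro X^Q Y, Ines X^Q X^q, Priya X^Q X^Q, George X^q Y, Nadia X^Q X^Q, Beatrice X^Q X^Q, Sara X^Q X^Q, Leo X^Q Y.
In this assignment every recorded phenotype matches its genotype and every non-founder's genotype is obtainable from its parents' genotypes, so the pedigree is consistent.

Yes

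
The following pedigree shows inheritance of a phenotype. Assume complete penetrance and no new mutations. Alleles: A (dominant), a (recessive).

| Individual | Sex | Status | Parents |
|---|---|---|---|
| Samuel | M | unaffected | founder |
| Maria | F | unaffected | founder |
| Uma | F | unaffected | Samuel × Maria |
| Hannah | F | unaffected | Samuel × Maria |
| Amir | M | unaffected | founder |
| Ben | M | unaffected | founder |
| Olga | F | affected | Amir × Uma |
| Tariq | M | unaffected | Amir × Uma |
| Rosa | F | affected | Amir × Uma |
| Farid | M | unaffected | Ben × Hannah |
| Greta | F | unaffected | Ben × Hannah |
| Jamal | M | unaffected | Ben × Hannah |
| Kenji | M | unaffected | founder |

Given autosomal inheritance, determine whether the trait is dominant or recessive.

Amir and Uma are both unaffected yet have an affected child Olga. Under dominance, an affected child requires at least one affected parent, so the trait cannot be dominant.

recessive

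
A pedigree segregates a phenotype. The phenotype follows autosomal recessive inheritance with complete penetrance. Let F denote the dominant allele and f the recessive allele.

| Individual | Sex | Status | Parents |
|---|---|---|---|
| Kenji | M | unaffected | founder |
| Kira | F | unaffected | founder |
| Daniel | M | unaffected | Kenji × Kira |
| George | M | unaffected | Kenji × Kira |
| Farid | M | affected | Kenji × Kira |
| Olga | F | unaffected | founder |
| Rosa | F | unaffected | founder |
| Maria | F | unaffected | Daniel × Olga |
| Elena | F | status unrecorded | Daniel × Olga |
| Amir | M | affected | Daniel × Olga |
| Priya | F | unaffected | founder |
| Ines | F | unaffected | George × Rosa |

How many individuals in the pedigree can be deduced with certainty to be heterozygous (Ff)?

4

Obligate heterozygotes: Kenji is unaffected so carries F and passed f to Farid (ff), so Kenji is Ff; Kira is unaffected so carries F and passed f to Farid (ff), so Kira is Ff; Daniel is unaffected so carries F and passed f to Amir (ff), so Daniel is Ff; Olga is unaffected so carries F and passed f to Amir (ff), so Olga is Ff.
Every other individual is either homozygous by phenotype or has at least one consistent homozygous assignment, so the count is 4.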